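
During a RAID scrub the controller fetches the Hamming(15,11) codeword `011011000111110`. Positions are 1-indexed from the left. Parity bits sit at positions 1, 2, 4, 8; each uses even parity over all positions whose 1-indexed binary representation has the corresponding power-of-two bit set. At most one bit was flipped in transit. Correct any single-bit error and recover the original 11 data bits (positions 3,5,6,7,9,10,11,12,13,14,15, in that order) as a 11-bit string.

11100110110

s1: b1⊕b3⊕b5⊕b7⊕b9⊕b11⊕b13⊕b15 = 0⊕1⊕1⊕0⊕0⊕1⊕1⊕0 = 0
s2: b2⊕b3⊕b6⊕b7⊕b10⊕b11⊕b14⊕b15 = 1⊕1⊕1⊕0⊕1⊕1⊕1⊕0 = 0
s4: b4⊕b5⊕b6⊕b7⊕b12⊕b13⊕b14⊕b15 = 0⊕1⊕1⊕0⊕1⊕1⊕1⊕0 = 1
s8: b8⊕b9⊕b10⊕b11⊕b12⊕b13⊕b14⊕b15 = 0⊕0⊕1⊕1⊕1⊕1⊕1⊕0 = 1
Syndrome (s8...s1) = 1100 → position 12.
Flip bit 12: corrected codeword = 011011000110110
Data bits at positions 3,5,6,7,9,10,11,12,13,14,15: 11100110110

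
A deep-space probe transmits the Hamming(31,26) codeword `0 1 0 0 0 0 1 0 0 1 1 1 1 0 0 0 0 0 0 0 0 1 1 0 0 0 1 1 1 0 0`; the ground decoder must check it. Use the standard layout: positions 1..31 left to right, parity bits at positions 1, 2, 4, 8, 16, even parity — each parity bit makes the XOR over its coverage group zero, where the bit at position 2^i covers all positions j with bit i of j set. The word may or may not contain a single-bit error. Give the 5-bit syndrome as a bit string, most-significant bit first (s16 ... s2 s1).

11110

s1: b1⊕b3⊕b5⊕b7⊕b9⊕b11⊕b13⊕b15⊕b17⊕b19⊕b21⊕b23⊕b25⊕b27⊕b29⊕b31 = 0⊕0⊕0⊕1⊕0⊕1⊕1⊕0⊕0⊕0⊕0⊕1⊕0⊕1⊕1⊕0 = 0
s2: b2⊕b3⊕b6⊕b7⊕b10⊕b11⊕b14⊕b15⊕b18⊕b19⊕b22⊕b23⊕b26⊕b27⊕b30⊕b31 = 1⊕0⊕0⊕1⊕1⊕1⊕0⊕0⊕0⊕0⊕1⊕1⊕0⊕1⊕0⊕0 = 1
s4: b4⊕b5⊕b6⊕b7⊕b12⊕b13⊕b14⊕b15⊕b20⊕b21⊕b22⊕b23⊕b28⊕b29⊕b30⊕b31 = 0⊕0⊕0⊕1⊕1⊕1⊕0⊕0⊕0⊕0⊕1⊕1⊕1⊕1⊕0⊕0 = 1
s8: b8⊕b9⊕b10⊕b11⊕b12⊕b13⊕b14⊕b15⊕b24⊕b25⊕b26⊕b27⊕b28⊕b29⊕b30⊕b31 = 0⊕0⊕1⊕1⊕1⊕1⊕0⊕0⊕0⊕0⊕0⊕1⊕1⊕1⊕0⊕0 = 1
s16: b16⊕b17⊕b18⊕b19⊕b20⊕b21⊕b22⊕b23⊕b24⊕b25⊕b26⊕b27⊕b28⊕b29⊕b30⊕b31 = 0⊕0⊕0⊕0⊕0⊕0⊕1⊕1⊕0⊕0⊕0⊕1⊕1⊕1⊕0⊕0 = 1
Syndrome (s16...s1) = 11110 → position 30.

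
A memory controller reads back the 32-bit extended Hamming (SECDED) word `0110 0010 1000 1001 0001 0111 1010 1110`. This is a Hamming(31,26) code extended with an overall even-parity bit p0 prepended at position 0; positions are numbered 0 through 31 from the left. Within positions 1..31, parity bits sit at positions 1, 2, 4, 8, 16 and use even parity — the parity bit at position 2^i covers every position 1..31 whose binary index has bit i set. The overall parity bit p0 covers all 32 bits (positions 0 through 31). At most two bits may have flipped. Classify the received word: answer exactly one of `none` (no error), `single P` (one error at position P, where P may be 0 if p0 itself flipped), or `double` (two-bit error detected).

s1: b1⊕b3⊕b5⊕b7⊕b9⊕b11⊕b13⊕b15⊕b17⊕b19⊕b21⊕b23⊕b25⊕b27⊕b29⊕b31 = 1⊕0⊕0⊕0⊕0⊕0⊕0⊕1⊕0⊕1⊕1⊕1⊕0⊕0⊕1⊕0 = 0
s2: b2⊕b3⊕b6⊕b7⊕b10⊕b11⊕b14⊕b15⊕b18⊕b19⊕b22⊕b23⊕b26⊕b27⊕b30⊕b31 = 1⊕0⊕1⊕0⊕0⊕0⊕0⊕1⊕0⊕1⊕1⊕1⊕1⊕0⊕1⊕0 = 0
s4: b4⊕b5⊕b6⊕b7⊕b12⊕b13⊕b14⊕b15⊕b20⊕b21⊕b22⊕b23⊕b28⊕b29⊕b30⊕b31 = 0⊕0⊕1⊕0⊕1⊕0⊕0⊕1⊕0⊕1⊕1⊕1⊕1⊕1⊕1⊕0 = 1
s8: b8⊕b9⊕b10⊕b11⊕b12⊕b13⊕b14⊕b15⊕b24⊕b25⊕b26⊕b27⊕b28⊕b29⊕b30⊕b31 = 1⊕0⊕0⊕0⊕1⊕0⊕0⊕1⊕1⊕0⊕1⊕0⊕1⊕1⊕1⊕0 = 0
s16: b16⊕b17⊕b18⊕b19⊕b20⊕b21⊕b22⊕b23⊕b24⊕b25⊕b26⊕b27⊕b28⊕b29⊕b30⊕b31 = 0⊕0⊕0⊕1⊕0⊕1⊕1⊕1⊕1⊕0⊕1⊕0⊕1⊕1⊕1⊕0 = 1
Syndrome (s16...s1) = 10100 → position 20.
Overall parity (XOR of all 32 bits, including p0): 0⊕1⊕1⊕0⊕0⊕0⊕1⊕0⊕1⊕0⊕0⊕0⊕1⊕0⊕0⊕1⊕0⊕0⊕0⊕1⊕0⊕1⊕1⊕1⊕1⊕0⊕1⊕0⊕1⊕1⊕1⊕0 = 1
Overall=1, syndrome position=20 → single-bit error at position 20.

single 20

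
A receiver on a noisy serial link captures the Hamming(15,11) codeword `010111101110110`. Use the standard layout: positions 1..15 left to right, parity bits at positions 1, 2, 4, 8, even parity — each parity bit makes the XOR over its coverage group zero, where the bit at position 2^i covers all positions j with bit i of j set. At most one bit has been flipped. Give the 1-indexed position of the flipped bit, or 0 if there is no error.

9

s1: b1⊕b3⊕b5⊕b7⊕b9⊕b11⊕b13⊕b15 = 0⊕0⊕1⊕1⊕1⊕1⊕1⊕0 = 1
s2: b2⊕b3⊕b6⊕b7⊕b10⊕b11⊕b14⊕b15 = 1⊕0⊕1⊕1⊕1⊕1⊕1⊕0 = 0
s4: b4⊕b5⊕b6⊕b7⊕b12⊕b13⊕b14⊕b15 = 1⊕1⊕1⊕1⊕0⊕1⊕1⊕0 = 0
s8: b8⊕b9⊕b10⊕b11⊕b12⊕b13⊕b14⊕b15 = 0⊕1⊕1⊕1⊕0⊕1⊕1⊕0 = 1
Syndrome (s8...s1) = 1001 → position 9.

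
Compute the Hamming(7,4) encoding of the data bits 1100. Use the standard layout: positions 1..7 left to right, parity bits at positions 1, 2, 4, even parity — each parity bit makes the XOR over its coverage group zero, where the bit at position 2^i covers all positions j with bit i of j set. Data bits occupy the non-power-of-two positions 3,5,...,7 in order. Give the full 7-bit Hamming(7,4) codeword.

Place data bits at non-power-of-two positions: b3=1, b5=1, b6=0, b7=0.
p1 = XOR of data positions {3,5,7} = 1⊕1⊕0 = 0
p2 = XOR of data positions {3,6,7} = 1⊕0⊕0 = 1
p4 = XOR of data positions {5,6,7} = 1⊕0⊕0 = 1
Codeword b1..b7 = 0111100

0111100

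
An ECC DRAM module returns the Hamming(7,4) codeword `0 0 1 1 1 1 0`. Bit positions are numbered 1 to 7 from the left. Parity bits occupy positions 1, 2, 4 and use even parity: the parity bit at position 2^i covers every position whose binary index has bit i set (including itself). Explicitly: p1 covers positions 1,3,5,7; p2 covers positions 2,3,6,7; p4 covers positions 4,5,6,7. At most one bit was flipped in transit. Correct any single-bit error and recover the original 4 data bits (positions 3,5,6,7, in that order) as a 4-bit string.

1110

s1: b1⊕b3⊕b5⊕b7 = 0⊕1⊕1⊕0 = 0
s2: b2⊕b3⊕b6⊕b7 = 0⊕1⊕1⊕0 = 0
s4: b4⊕b5⊕b6⊕b7 = 1⊕1⊕1⊕0 = 1
Syndrome (s4...s1) = 100 → position 4.
Flip bit 4: corrected codeword = 0010110
Data bits at positions 3,5,6,7: 1110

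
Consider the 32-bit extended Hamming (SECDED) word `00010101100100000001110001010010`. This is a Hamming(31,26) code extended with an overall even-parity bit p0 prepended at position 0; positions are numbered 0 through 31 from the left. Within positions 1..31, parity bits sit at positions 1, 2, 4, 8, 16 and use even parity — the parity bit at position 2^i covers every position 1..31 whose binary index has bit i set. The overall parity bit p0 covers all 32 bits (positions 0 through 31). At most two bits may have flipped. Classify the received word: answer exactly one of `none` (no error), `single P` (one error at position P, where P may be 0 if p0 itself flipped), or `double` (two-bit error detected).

single 12

s1: b1⊕b3⊕b5⊕b7⊕b9⊕b11⊕b13⊕b15⊕b17⊕b19⊕b21⊕b23⊕b25⊕b27⊕b29⊕b31 = 0⊕1⊕1⊕1⊕0⊕1⊕0⊕0⊕0⊕1⊕1⊕0⊕1⊕1⊕0⊕0 = 0
s2: b2⊕b3⊕b6⊕b7⊕b10⊕b11⊕b14⊕b15⊕b18⊕b19⊕b22⊕b23⊕b26⊕b27⊕b30⊕b31 = 0⊕1⊕0⊕1⊕0⊕1⊕0⊕0⊕0⊕1⊕0⊕0⊕0⊕1⊕1⊕0 = 0
s4: b4⊕b5⊕b6⊕b7⊕b12⊕b13⊕b14⊕b15⊕b20⊕b21⊕b22⊕b23⊕b28⊕b29⊕b30⊕b31 = 0⊕1⊕0⊕1⊕0⊕0⊕0⊕0⊕1⊕1⊕0⊕0⊕0⊕0⊕1⊕0 = 1
s8: b8⊕b9⊕b10⊕b11⊕b12⊕b13⊕b14⊕b15⊕b24⊕b25⊕b26⊕b27⊕b28⊕b29⊕b30⊕b31 = 1⊕0⊕0⊕1⊕0⊕0⊕0⊕0⊕0⊕1⊕0⊕1⊕0⊕0⊕1⊕0 = 1
s16: b16⊕b17⊕b18⊕b19⊕b20⊕b21⊕b22⊕b23⊕b24⊕b25⊕b26⊕b27⊕b28⊕b29⊕b30⊕b31 = 0⊕0⊕0⊕1⊕1⊕1⊕0⊕0⊕0⊕1⊕0⊕1⊕0⊕0⊕1⊕0 = 0
Syndrome (s16...s1) = 01100 → position 12.
Overall parity (XOR of all 32 bits, including p0): 0⊕0⊕0⊕1⊕0⊕1⊕0⊕1⊕1⊕0⊕0⊕1⊕0⊕0⊕0⊕0⊕0⊕0⊕0⊕1⊕1⊕1⊕0⊕0⊕0⊕1⊕0⊕1⊕0⊕0⊕1⊕0 = 1
Overall=1, syndrome position=12 → single-bit error at position 12.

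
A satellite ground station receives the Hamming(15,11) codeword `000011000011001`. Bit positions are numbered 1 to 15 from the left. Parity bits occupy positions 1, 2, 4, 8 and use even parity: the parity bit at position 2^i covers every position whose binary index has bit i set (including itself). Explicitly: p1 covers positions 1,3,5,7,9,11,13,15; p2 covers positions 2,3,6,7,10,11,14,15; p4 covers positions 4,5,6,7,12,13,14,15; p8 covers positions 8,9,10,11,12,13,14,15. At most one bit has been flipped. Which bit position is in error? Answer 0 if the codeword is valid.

s1: b1⊕b3⊕b5⊕b7⊕b9⊕b11⊕b13⊕b15 = 0⊕0⊕1⊕0⊕0⊕1⊕0⊕1 = 1
s2: b2⊕b3⊕b6⊕b7⊕b10⊕b11⊕b14⊕b15 = 0⊕0⊕1⊕0⊕0⊕1⊕0⊕1 = 1
s4: b4⊕b5⊕b6⊕b7⊕b12⊕b13⊕b14⊕b15 = 0⊕1⊕1⊕0⊕1⊕0⊕0⊕1 = 0
s8: b8⊕b9⊕b10⊕b11⊕b12⊕b13⊕b14⊕b15 = 0⊕0⊕0⊕1⊕1⊕0⊕0⊕1 = 1
Syndrome (s8...s1) = 1011 → position 11.

11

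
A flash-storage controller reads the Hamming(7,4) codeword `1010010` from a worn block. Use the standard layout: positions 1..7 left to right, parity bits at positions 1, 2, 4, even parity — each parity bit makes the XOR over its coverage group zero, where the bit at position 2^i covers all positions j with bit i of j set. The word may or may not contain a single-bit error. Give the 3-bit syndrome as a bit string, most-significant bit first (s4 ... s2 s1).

s1: b1⊕b3⊕b5⊕b7 = 1⊕1⊕0⊕0 = 0
s2: b2⊕b3⊕b6⊕b7 = 0⊕1⊕1⊕0 = 0
s4: b4⊕b5⊕b6⊕b7 = 0⊕0⊕1⊕0 = 1
Syndrome (s4...s1) = 100 → position 4.

100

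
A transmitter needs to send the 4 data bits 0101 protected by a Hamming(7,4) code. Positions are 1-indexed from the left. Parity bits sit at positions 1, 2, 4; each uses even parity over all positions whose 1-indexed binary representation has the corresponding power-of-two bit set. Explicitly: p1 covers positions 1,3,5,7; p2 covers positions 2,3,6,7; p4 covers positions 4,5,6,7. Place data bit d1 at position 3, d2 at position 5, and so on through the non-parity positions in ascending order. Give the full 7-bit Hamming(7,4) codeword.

0100101

Place data bits at non-power-of-two positions: b3=0, b5=1, b6=0, b7=1.
p1 = XOR of data positions {3,5,7} = 0⊕1⊕1 = 0
p2 = XOR of data positions {3,6,7} = 0⊕0⊕1 = 1
p4 = XOR of data positions {5,6,7} = 1⊕0⊕1 = 0
Codeword b1..b7 = 0100101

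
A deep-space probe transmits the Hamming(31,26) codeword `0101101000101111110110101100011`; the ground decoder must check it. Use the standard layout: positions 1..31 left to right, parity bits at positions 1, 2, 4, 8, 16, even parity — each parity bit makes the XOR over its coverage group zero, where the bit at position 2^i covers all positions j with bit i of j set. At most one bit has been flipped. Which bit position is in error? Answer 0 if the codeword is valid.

s1: b1⊕b3⊕b5⊕b7⊕b9⊕b11⊕b13⊕b15⊕b17⊕b19⊕b21⊕b23⊕b25⊕b27⊕b29⊕b31 = 0⊕0⊕1⊕1⊕0⊕1⊕1⊕1⊕1⊕0⊕1⊕1⊕1⊕0⊕0⊕1 = 0
s2: b2⊕b3⊕b6⊕b7⊕b10⊕b11⊕b14⊕b15⊕b18⊕b19⊕b22⊕b23⊕b26⊕b27⊕b30⊕b31 = 1⊕0⊕0⊕1⊕0⊕1⊕1⊕1⊕1⊕0⊕0⊕1⊕1⊕0⊕1⊕1 = 0
s4: b4⊕b5⊕b6⊕b7⊕b12⊕b13⊕b14⊕b15⊕b20⊕b21⊕b22⊕b23⊕b28⊕b29⊕b30⊕b31 = 1⊕1⊕0⊕1⊕0⊕1⊕1⊕1⊕1⊕1⊕0⊕1⊕0⊕0⊕1⊕1 = 1
s8: b8⊕b9⊕b10⊕b11⊕b12⊕b13⊕b14⊕b15⊕b24⊕b25⊕b26⊕b27⊕b28⊕b29⊕b30⊕b31 = 0⊕0⊕0⊕1⊕0⊕1⊕1⊕1⊕0⊕1⊕1⊕0⊕0⊕0⊕1⊕1 = 0
s16: b16⊕b17⊕b18⊕b19⊕b20⊕b21⊕b22⊕b23⊕b24⊕b25⊕b26⊕b27⊕b28⊕b29⊕b30⊕b31 = 1⊕1⊕1⊕0⊕1⊕1⊕0⊕1⊕0⊕1⊕1⊕0⊕0⊕0⊕1⊕1 = 0
Syndrome (s16...s1) = 00100 → position 4.

4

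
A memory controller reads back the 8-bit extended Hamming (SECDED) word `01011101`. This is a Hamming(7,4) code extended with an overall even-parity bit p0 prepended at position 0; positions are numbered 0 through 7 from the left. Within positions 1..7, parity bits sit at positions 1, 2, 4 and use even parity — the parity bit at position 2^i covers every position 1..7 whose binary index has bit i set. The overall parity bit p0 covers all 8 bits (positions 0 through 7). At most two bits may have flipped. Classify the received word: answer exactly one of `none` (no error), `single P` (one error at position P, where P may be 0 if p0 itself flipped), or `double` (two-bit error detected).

single 4

s1: b1⊕b3⊕b5⊕b7 = 1⊕1⊕1⊕1 = 0
s2: b2⊕b3⊕b6⊕b7 = 0⊕1⊕0⊕1 = 0
s4: b4⊕b5⊕b6⊕b7 = 1⊕1⊕0⊕1 = 1
Syndrome (s4...s1) = 100 → position 4.
Overall parity (XOR of all 8 bits, including p0): 0⊕1⊕0⊕1⊕1⊕1⊕0⊕1 = 1
Overall=1, syndrome position=4 → single-bit error at position 4.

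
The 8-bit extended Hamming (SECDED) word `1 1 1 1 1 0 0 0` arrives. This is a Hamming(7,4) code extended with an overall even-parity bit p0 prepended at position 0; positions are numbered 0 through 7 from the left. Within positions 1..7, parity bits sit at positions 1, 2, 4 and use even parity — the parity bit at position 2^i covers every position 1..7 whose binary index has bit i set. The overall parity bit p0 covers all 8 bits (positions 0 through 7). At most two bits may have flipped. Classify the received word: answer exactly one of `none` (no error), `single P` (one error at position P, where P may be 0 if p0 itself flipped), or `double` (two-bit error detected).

s1: b1⊕b3⊕b5⊕b7 = 1⊕1⊕0⊕0 = 0
s2: b2⊕b3⊕b6⊕b7 = 1⊕1⊕0⊕0 = 0
s4: b4⊕b5⊕b6⊕b7 = 1⊕0⊕0⊕0 = 1
Syndrome (s4...s1) = 100 → position 4.
Overall parity (XOR of all 8 bits, including p0): 1⊕1⊕1⊕1⊕1⊕0⊕0⊕0 = 1
Overall=1, syndrome position=4 → single-bit error at position 4.

single 4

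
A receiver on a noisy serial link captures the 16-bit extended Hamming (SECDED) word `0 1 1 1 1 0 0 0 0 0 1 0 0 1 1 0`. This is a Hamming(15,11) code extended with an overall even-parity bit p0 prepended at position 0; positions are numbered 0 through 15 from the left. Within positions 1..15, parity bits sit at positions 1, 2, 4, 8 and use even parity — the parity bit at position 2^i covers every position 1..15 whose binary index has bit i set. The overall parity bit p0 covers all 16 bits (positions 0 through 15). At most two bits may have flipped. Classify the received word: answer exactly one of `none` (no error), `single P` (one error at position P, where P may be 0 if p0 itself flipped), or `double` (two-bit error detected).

s1: b1⊕b3⊕b5⊕b7⊕b9⊕b11⊕b13⊕b15 = 1⊕1⊕0⊕0⊕0⊕0⊕1⊕0 = 1
s2: b2⊕b3⊕b6⊕b7⊕b10⊕b11⊕b14⊕b15 = 1⊕1⊕0⊕0⊕1⊕0⊕1⊕0 = 0
s4: b4⊕b5⊕b6⊕b7⊕b12⊕b13⊕b14⊕b15 = 1⊕0⊕0⊕0⊕0⊕1⊕1⊕0 = 1
s8: b8⊕b9⊕b10⊕b11⊕b12⊕b13⊕b14⊕b15 = 0⊕0⊕1⊕0⊕0⊕1⊕1⊕0 = 1
Syndrome (s8...s1) = 1101 → position 13.
Overall parity (XOR of all 16 bits, including p0): 0⊕1⊕1⊕1⊕1⊕0⊕0⊕0⊕0⊕0⊕1⊕0⊕0⊕1⊕1⊕0 = 1
Overall=1, syndrome position=13 → single-bit error at position 13.

single 13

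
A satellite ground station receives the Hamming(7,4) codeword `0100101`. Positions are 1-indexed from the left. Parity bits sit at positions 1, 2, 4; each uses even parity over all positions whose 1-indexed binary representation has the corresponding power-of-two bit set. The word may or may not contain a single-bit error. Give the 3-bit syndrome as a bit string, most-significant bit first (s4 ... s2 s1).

s1: b1⊕b3⊕b5⊕b7 = 0⊕0⊕1⊕1 = 0
s2: b2⊕b3⊕b6⊕b7 = 1⊕0⊕0⊕1 = 0
s4: b4⊕b5⊕b6⊕b7 = 0⊕1⊕0⊕1 = 0
Syndrome (s4...s1) = 000 → position 0 (no error).

000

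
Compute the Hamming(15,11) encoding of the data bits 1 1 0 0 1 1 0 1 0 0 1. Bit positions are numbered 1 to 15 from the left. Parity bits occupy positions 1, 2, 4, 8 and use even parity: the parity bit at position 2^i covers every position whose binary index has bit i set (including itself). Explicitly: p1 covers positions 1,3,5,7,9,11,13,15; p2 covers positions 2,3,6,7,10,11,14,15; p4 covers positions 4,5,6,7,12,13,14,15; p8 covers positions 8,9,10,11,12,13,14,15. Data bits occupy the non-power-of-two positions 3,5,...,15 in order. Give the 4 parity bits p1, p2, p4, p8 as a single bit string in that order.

Place data bits at non-power-of-two positions: b3=1, b5=1, b6=0, b7=0, b9=1, b10=1, b11=0, b12=1, b13=0, b14=0, b15=1.
p1 = XOR of data positions {3,5,7,9,11,13,15} = 1⊕1⊕0⊕1⊕0⊕0⊕1 = 0
p2 = XOR of data positions {3,6,7,10,11,14,15} = 1⊕0⊕0⊕1⊕0⊕0⊕1 = 1
p4 = XOR of data positions {5,6,7,12,13,14,15} = 1⊕0⊕0⊕1⊕0⊕0⊕1 = 1
p8 = XOR of data positions {9,10,11,12,13,14,15} = 1⊕1⊕0⊕1⊕0⊕0⊕1 = 0
Parity bits p1,p2,p4,p8 = 0110

0110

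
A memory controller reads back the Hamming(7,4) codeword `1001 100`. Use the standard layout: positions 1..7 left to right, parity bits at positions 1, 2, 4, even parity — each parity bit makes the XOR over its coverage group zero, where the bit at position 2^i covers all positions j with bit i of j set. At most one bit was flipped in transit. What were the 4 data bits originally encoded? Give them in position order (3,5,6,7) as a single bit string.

0100

s1: b1⊕b3⊕b5⊕b7 = 1⊕0⊕1⊕0 = 0
s2: b2⊕b3⊕b6⊕b7 = 0⊕0⊕0⊕0 = 0
s4: b4⊕b5⊕b6⊕b7 = 1⊕1⊕0⊕0 = 0
Syndrome (s4...s1) = 000 → position 0 (no error).
No correction needed.
Data bits at positions 3,5,6,7: 0100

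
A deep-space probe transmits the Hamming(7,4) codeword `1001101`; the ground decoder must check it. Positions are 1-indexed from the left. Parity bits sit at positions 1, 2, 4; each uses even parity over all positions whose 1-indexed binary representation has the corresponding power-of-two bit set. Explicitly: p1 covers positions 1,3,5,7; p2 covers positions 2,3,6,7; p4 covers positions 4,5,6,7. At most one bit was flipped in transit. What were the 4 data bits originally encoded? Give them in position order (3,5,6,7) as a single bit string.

s1: b1⊕b3⊕b5⊕b7 = 1⊕0⊕1⊕1 = 1
s2: b2⊕b3⊕b6⊕b7 = 0⊕0⊕0⊕1 = 1
s4: b4⊕b5⊕b6⊕b7 = 1⊕1⊕0⊕1 = 1
Syndrome (s4...s1) = 111 → position 7.
Flip bit 7: corrected codeword = 1001100
Data bits at positions 3,5,6,7: 0100

0100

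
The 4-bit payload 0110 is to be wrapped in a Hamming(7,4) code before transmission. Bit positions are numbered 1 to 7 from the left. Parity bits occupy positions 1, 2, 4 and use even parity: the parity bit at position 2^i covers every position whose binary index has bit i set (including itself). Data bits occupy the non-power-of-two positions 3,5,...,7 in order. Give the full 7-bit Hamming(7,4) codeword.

Place data bits at non-power-of-two positions: b3=0, b5=1, b6=1, b7=0.
p1 = XOR of data positions {3,5,7} = 0⊕1⊕0 = 1
p2 = XOR of data positions {3,6,7} = 0⊕1⊕0 = 1
p4 = XOR of data positions {5,6,7} = 1⊕1⊕0 = 0
Codeword b1..b7 = 1100110

1100110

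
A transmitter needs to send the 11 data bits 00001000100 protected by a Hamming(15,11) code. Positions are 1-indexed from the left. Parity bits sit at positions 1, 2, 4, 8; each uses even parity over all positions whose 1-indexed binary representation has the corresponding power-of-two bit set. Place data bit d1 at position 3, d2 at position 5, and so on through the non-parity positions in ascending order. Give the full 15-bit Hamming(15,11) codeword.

Place data bits at non-power-of-two positions: b3=0, b5=0, b6=0, b7=0, b9=1, b10=0, b11=0, b12=0, b13=1, b14=0, b15=0.
p1 = XOR of data positions {3,5,7,9,11,13,15} = 0⊕0⊕0⊕1⊕0⊕1⊕0 = 0
p2 = XOR of data positions {3,6,7,10,11,14,15} = 0⊕0⊕0⊕0⊕0⊕0⊕0 = 0
p4 = XOR of data positions {5,6,7,12,13,14,15} = 0⊕0⊕0⊕0⊕1⊕0⊕0 = 1
p8 = XOR of data positions {9,10,11,12,13,14,15} = 1⊕0⊕0⊕0⊕1⊕0⊕0 = 0
Codeword b1..b15 = 000100001000100

000100001000100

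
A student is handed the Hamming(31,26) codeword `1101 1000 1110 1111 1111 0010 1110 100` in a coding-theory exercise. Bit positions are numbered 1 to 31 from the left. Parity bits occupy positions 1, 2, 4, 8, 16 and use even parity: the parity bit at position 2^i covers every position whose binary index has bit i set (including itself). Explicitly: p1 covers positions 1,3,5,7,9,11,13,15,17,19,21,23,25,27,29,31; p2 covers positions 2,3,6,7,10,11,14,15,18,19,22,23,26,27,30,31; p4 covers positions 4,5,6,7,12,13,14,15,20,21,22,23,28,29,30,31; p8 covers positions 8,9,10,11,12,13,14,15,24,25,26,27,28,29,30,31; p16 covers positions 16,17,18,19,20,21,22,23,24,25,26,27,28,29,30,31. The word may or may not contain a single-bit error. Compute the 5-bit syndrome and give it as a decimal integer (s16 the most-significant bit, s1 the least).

0

s1: b1⊕b3⊕b5⊕b7⊕b9⊕b11⊕b13⊕b15⊕b17⊕b19⊕b21⊕b23⊕b25⊕b27⊕b29⊕b31 = 1⊕0⊕1⊕0⊕1⊕1⊕1⊕1⊕1⊕1⊕0⊕1⊕1⊕1⊕1⊕0 = 0
s2: b2⊕b3⊕b6⊕b7⊕b10⊕b11⊕b14⊕b15⊕b18⊕b19⊕b22⊕b23⊕b26⊕b27⊕b30⊕b31 = 1⊕0⊕0⊕0⊕1⊕1⊕1⊕1⊕1⊕1⊕0⊕1⊕1⊕1⊕0⊕0 = 0
s4: b4⊕b5⊕b6⊕b7⊕b12⊕b13⊕b14⊕b15⊕b20⊕b21⊕b22⊕b23⊕b28⊕b29⊕b30⊕b31 = 1⊕1⊕0⊕0⊕0⊕1⊕1⊕1⊕1⊕0⊕0⊕1⊕0⊕1⊕0⊕0 = 0
s8: b8⊕b9⊕b10⊕b11⊕b12⊕b13⊕b14⊕b15⊕b24⊕b25⊕b26⊕b27⊕b28⊕b29⊕b30⊕b31 = 0⊕1⊕1⊕1⊕0⊕1⊕1⊕1⊕0⊕1⊕1⊕1⊕0⊕1⊕0⊕0 = 0
s16: b16⊕b17⊕b18⊕b19⊕b20⊕b21⊕b22⊕b23⊕b24⊕b25⊕b26⊕b27⊕b28⊕b29⊕b30⊕b31 = 1⊕1⊕1⊕1⊕1⊕0⊕0⊕1⊕0⊕1⊕1⊕1⊕0⊕1⊕0⊕0 = 0
Syndrome (s16...s1) = 00000 → position 0 (no error).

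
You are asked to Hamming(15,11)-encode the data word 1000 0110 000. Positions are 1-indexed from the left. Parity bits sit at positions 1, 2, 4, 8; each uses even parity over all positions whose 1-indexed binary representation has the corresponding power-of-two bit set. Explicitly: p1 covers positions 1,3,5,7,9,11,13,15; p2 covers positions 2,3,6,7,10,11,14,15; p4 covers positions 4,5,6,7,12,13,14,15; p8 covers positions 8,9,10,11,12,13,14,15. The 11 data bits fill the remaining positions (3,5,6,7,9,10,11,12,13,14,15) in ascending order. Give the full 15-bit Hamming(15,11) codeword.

011000000110000

Place data bits at non-power-of-two positions: b3=1, b5=0, b6=0, b7=0, b9=0, b10=1, b11=1, b12=0, b13=0, b14=0, b15=0.
p1 = XOR of data positions {3,5,7,9,11,13,15} = 1⊕0⊕0⊕0⊕1⊕0⊕0 = 0
p2 = XOR of data positions {3,6,7,10,11,14,15} = 1⊕0⊕0⊕1⊕1⊕0⊕0 = 1
p4 = XOR of data positions {5,6,7,12,13,14,15} = 0⊕0⊕0⊕0⊕0⊕0⊕0 = 0
p8 = XOR of data positions {9,10,11,12,13,14,15} = 0⊕1⊕1⊕0⊕0⊕0⊕0 = 0
Codeword b1..b15 = 011000000110000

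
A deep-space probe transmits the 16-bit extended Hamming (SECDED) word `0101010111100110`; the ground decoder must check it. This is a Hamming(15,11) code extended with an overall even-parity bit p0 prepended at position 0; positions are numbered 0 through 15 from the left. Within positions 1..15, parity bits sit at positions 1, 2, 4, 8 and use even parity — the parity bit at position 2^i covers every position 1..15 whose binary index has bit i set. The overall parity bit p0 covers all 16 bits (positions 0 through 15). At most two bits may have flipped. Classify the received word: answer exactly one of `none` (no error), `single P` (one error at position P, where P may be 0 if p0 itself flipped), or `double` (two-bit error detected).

single 8

s1: b1⊕b3⊕b5⊕b7⊕b9⊕b11⊕b13⊕b15 = 1⊕1⊕1⊕1⊕1⊕0⊕1⊕0 = 0
s2: b2⊕b3⊕b6⊕b7⊕b10⊕b11⊕b14⊕b15 = 0⊕1⊕0⊕1⊕1⊕0⊕1⊕0 = 0
s4: b4⊕b5⊕b6⊕b7⊕b12⊕b13⊕b14⊕b15 = 0⊕1⊕0⊕1⊕0⊕1⊕1⊕0 = 0
s8: b8⊕b9⊕b10⊕b11⊕b12⊕b13⊕b14⊕b15 = 1⊕1⊕1⊕0⊕0⊕1⊕1⊕0 = 1
Syndrome (s8...s1) = 1000 → position 8.
Overall parity (XOR of all 16 bits, including p0): 0⊕1⊕0⊕1⊕0⊕1⊕0⊕1⊕1⊕1⊕1⊕0⊕0⊕1⊕1⊕0 = 1
Overall=1, syndrome position=8 → single-bit error at position 8.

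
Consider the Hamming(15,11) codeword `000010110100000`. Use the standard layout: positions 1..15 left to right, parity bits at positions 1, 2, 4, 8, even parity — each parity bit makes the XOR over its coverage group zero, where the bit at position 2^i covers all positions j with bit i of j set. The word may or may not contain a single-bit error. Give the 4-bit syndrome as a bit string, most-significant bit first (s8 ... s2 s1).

0000

s1: b1⊕b3⊕b5⊕b7⊕b9⊕b11⊕b13⊕b15 = 0⊕0⊕1⊕1⊕0⊕0⊕0⊕0 = 0
s2: b2⊕b3⊕b6⊕b7⊕b10⊕b11⊕b14⊕b15 = 0⊕0⊕0⊕1⊕1⊕0⊕0⊕0 = 0
s4: b4⊕b5⊕b6⊕b7⊕b12⊕b13⊕b14⊕b15 = 0⊕1⊕0⊕1⊕0⊕0⊕0⊕0 = 0
s8: b8⊕b9⊕b10⊕b11⊕b12⊕b13⊕b14⊕b15 = 1⊕0⊕1⊕0⊕0⊕0⊕0⊕0 = 0
Syndrome (s8...s1) = 0000 → position 0 (no error).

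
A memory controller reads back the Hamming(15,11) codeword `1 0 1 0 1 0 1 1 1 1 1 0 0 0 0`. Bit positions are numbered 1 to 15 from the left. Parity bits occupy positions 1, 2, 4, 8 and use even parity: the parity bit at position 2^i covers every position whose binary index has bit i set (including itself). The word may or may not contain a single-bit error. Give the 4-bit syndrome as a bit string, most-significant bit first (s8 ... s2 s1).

s1: b1⊕b3⊕b5⊕b7⊕b9⊕b11⊕b13⊕b15 = 1⊕1⊕1⊕1⊕1⊕1⊕0⊕0 = 0
s2: b2⊕b3⊕b6⊕b7⊕b10⊕b11⊕b14⊕b15 = 0⊕1⊕0⊕1⊕1⊕1⊕0⊕0 = 0
s4: b4⊕b5⊕b6⊕b7⊕b12⊕b13⊕b14⊕b15 = 0⊕1⊕0⊕1⊕0⊕0⊕0⊕0 = 0
s8: b8⊕b9⊕b10⊕b11⊕b12⊕b13⊕b14⊕b15 = 1⊕1⊕1⊕1⊕0⊕0⊕0⊕0 = 0
Syndrome (s8...s1) = 0000 → position 0 (no error).

0000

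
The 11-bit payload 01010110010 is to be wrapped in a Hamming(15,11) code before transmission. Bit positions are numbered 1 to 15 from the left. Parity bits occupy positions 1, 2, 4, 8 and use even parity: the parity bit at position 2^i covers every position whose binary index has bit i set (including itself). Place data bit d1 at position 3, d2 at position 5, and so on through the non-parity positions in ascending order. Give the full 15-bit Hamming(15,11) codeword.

Place data bits at non-power-of-two positions: b3=0, b5=1, b6=0, b7=1, b9=0, b10=1, b11=1, b12=0, b13=0, b14=1, b15=0.
p1 = XOR of data positions {3,5,7,9,11,13,15} = 0⊕1⊕1⊕0⊕1⊕0⊕0 = 1
p2 = XOR of data positions {3,6,7,10,11,14,15} = 0⊕0⊕1⊕1⊕1⊕1⊕0 = 0
p4 = XOR of data positions {5,6,7,12,13,14,15} = 1⊕0⊕1⊕0⊕0⊕1⊕0 = 1
p8 = XOR of data positions {9,10,11,12,13,14,15} = 0⊕1⊕1⊕0⊕0⊕1⊕0 = 1
Codeword b1..b15 = 100110110110010

100110110110010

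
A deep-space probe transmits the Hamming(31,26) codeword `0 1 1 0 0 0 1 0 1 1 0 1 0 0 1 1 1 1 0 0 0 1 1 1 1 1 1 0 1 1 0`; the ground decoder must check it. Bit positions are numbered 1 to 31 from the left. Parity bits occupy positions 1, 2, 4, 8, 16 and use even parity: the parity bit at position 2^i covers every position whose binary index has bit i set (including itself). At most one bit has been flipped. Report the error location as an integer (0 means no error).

23

s1: b1⊕b3⊕b5⊕b7⊕b9⊕b11⊕b13⊕b15⊕b17⊕b19⊕b21⊕b23⊕b25⊕b27⊕b29⊕b31 = 0⊕1⊕0⊕1⊕1⊕0⊕0⊕1⊕1⊕0⊕0⊕1⊕1⊕1⊕1⊕0 = 1
s2: b2⊕b3⊕b6⊕b7⊕b10⊕b11⊕b14⊕b15⊕b18⊕b19⊕b22⊕b23⊕b26⊕b27⊕b30⊕b31 = 1⊕1⊕0⊕1⊕1⊕0⊕0⊕1⊕1⊕0⊕1⊕1⊕1⊕1⊕1⊕0 = 1
s4: b4⊕b5⊕b6⊕b7⊕b12⊕b13⊕b14⊕b15⊕b20⊕b21⊕b22⊕b23⊕b28⊕b29⊕b30⊕b31 = 0⊕0⊕0⊕1⊕1⊕0⊕0⊕1⊕0⊕0⊕1⊕1⊕0⊕1⊕1⊕0 = 1
s8: b8⊕b9⊕b10⊕b11⊕b12⊕b13⊕b14⊕b15⊕b24⊕b25⊕b26⊕b27⊕b28⊕b29⊕b30⊕b31 = 0⊕1⊕1⊕0⊕1⊕0⊕0⊕1⊕1⊕1⊕1⊕1⊕0⊕1⊕1⊕0 = 0
s16: b16⊕b17⊕b18⊕b19⊕b20⊕b21⊕b22⊕b23⊕b24⊕b25⊕b26⊕b27⊕b28⊕b29⊕b30⊕b31 = 1⊕1⊕1⊕0⊕0⊕0⊕1⊕1⊕1⊕1⊕1⊕1⊕0⊕1⊕1⊕0 = 1
Syndrome (s16...s1) = 10111 → position 23.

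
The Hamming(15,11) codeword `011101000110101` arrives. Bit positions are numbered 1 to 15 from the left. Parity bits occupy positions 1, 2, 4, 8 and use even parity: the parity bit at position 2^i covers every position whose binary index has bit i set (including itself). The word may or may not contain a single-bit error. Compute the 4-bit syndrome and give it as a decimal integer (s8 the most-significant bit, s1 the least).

0

s1: b1⊕b3⊕b5⊕b7⊕b9⊕b11⊕b13⊕b15 = 0⊕1⊕0⊕0⊕0⊕1⊕1⊕1 = 0
s2: b2⊕b3⊕b6⊕b7⊕b10⊕b11⊕b14⊕b15 = 1⊕1⊕1⊕0⊕1⊕1⊕0⊕1 = 0
s4: b4⊕b5⊕b6⊕b7⊕b12⊕b13⊕b14⊕b15 = 1⊕0⊕1⊕0⊕0⊕1⊕0⊕1 = 0
s8: b8⊕b9⊕b10⊕b11⊕b12⊕b13⊕b14⊕b15 = 0⊕0⊕1⊕1⊕0⊕1⊕0⊕1 = 0
Syndrome (s8...s1) = 0000 → position 0 (no error).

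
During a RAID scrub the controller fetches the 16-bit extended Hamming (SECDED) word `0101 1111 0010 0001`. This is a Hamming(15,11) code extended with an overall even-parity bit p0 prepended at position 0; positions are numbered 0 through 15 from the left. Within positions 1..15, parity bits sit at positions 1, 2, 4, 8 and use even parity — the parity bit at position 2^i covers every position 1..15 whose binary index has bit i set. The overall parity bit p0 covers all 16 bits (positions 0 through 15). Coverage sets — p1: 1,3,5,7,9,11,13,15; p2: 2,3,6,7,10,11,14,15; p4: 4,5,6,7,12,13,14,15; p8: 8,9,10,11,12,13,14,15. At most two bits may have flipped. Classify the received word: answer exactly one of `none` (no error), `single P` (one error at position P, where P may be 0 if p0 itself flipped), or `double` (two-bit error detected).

s1: b1⊕b3⊕b5⊕b7⊕b9⊕b11⊕b13⊕b15 = 1⊕1⊕1⊕1⊕0⊕0⊕0⊕1 = 1
s2: b2⊕b3⊕b6⊕b7⊕b10⊕b11⊕b14⊕b15 = 0⊕1⊕1⊕1⊕1⊕0⊕0⊕1 = 1
s4: b4⊕b5⊕b6⊕b7⊕b12⊕b13⊕b14⊕b15 = 1⊕1⊕1⊕1⊕0⊕0⊕0⊕1 = 1
s8: b8⊕b9⊕b10⊕b11⊕b12⊕b13⊕b14⊕b15 = 0⊕0⊕1⊕0⊕0⊕0⊕0⊕1 = 0
Syndrome (s8...s1) = 0111 → position 7.
Overall parity (XOR of all 16 bits, including p0): 0⊕1⊕0⊕1⊕1⊕1⊕1⊕1⊕0⊕0⊕1⊕0⊕0⊕0⊕0⊕1 = 0
Overall=0, syndrome position=7 → double-bit error detected (uncorrectable).

double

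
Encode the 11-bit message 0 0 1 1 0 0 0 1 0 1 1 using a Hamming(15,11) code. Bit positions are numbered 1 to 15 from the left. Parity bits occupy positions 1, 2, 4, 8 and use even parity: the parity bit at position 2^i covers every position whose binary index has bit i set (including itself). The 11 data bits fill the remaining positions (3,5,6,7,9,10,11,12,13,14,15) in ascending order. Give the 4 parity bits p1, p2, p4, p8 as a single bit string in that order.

0011

Place data bits at non-power-of-two positions: b3=0, b5=0, b6=1, b7=1, b9=0, b10=0, b11=0, b12=1, b13=0, b14=1, b15=1.
p1 = XOR of data positions {3,5,7,9,11,13,15} = 0⊕0⊕1⊕0⊕0⊕0⊕1 = 0
p2 = XOR of data positions {3,6,7,10,11,14,15} = 0⊕1⊕1⊕0⊕0⊕1⊕1 = 0
p4 = XOR of data positions {5,6,7,12,13,14,15} = 0⊕1⊕1⊕1⊕0⊕1⊕1 = 1
p8 = XOR of data positions {9,10,11,12,13,14,15} = 0⊕0⊕0⊕1⊕0⊕1⊕1 = 1
Parity bits p1,p2,p4,p8 = 0011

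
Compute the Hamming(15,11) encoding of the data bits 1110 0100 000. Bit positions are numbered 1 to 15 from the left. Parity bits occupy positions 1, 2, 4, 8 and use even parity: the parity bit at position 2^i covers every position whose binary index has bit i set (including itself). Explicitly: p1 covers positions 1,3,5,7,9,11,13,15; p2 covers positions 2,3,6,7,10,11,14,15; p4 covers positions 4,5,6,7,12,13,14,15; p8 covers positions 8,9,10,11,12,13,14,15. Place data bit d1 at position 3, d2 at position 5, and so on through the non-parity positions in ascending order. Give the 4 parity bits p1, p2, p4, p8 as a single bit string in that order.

0101

Place data bits at non-power-of-two positions: b3=1, b5=1, b6=1, b7=0, b9=0, b10=1, b11=0, b12=0, b13=0, b14=0, b15=0.
p1 = XOR of data positions {3,5,7,9,11,13,15} = 1⊕1⊕0⊕0⊕0⊕0⊕0 = 0
p2 = XOR of data positions {3,6,7,10,11,14,15} = 1⊕1⊕0⊕1⊕0⊕0⊕0 = 1
p4 = XOR of data positions {5,6,7,12,13,14,15} = 1⊕1⊕0⊕0⊕0⊕0⊕0 = 0
p8 = XOR of data positions {9,10,11,12,13,14,15} = 0⊕1⊕0⊕0⊕0⊕0⊕0 = 1
Parity bits p1,p2,p4,p8 = 0101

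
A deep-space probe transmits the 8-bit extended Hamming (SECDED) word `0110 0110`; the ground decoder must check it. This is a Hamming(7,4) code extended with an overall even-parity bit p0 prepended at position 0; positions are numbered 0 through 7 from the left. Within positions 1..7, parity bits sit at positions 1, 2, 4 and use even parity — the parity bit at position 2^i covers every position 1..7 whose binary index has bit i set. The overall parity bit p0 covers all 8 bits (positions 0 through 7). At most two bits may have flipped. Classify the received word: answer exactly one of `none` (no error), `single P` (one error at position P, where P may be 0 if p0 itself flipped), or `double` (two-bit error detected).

none

s1: b1⊕b3⊕b5⊕b7 = 1⊕0⊕1⊕0 = 0
s2: b2⊕b3⊕b6⊕b7 = 1⊕0⊕1⊕0 = 0
s4: b4⊕b5⊕b6⊕b7 = 0⊕1⊕1⊕0 = 0
Syndrome (s4...s1) = 000 → position 0 (no error).
Overall parity (XOR of all 8 bits, including p0): 0⊕1⊕1⊕0⊕0⊕1⊕1⊕0 = 0
Overall=0, syndrome position=0 → no error.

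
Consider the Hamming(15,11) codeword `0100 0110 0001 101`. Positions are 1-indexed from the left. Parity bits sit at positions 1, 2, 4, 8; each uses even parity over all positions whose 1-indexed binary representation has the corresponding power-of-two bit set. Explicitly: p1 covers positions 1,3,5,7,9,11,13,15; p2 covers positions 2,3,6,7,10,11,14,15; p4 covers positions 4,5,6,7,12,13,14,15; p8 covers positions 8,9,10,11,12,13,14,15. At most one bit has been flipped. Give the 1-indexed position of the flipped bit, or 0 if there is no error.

13

s1: b1⊕b3⊕b5⊕b7⊕b9⊕b11⊕b13⊕b15 = 0⊕0⊕0⊕1⊕0⊕0⊕1⊕1 = 1
s2: b2⊕b3⊕b6⊕b7⊕b10⊕b11⊕b14⊕b15 = 1⊕0⊕1⊕1⊕0⊕0⊕0⊕1 = 0
s4: b4⊕b5⊕b6⊕b7⊕b12⊕b13⊕b14⊕b15 = 0⊕0⊕1⊕1⊕1⊕1⊕0⊕1 = 1
s8: b8⊕b9⊕b10⊕b11⊕b12⊕b13⊕b14⊕b15 = 0⊕0⊕0⊕0⊕1⊕1⊕0⊕1 = 1
Syndrome (s8...s1) = 1101 → position 13.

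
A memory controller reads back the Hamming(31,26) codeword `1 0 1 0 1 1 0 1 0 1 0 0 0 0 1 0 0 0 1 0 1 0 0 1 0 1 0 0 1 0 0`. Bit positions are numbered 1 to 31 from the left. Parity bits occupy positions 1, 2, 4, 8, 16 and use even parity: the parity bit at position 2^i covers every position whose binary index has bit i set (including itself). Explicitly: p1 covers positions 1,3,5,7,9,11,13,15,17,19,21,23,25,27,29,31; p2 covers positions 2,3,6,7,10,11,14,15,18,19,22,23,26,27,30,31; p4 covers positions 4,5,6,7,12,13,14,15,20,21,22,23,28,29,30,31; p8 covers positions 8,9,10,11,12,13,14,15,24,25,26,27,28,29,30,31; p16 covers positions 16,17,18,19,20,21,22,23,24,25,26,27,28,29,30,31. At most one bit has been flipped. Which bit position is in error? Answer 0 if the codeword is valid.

21

s1: b1⊕b3⊕b5⊕b7⊕b9⊕b11⊕b13⊕b15⊕b17⊕b19⊕b21⊕b23⊕b25⊕b27⊕b29⊕b31 = 1⊕1⊕1⊕0⊕0⊕0⊕0⊕1⊕0⊕1⊕1⊕0⊕0⊕0⊕1⊕0 = 1
s2: b2⊕b3⊕b6⊕b7⊕b10⊕b11⊕b14⊕b15⊕b18⊕b19⊕b22⊕b23⊕b26⊕b27⊕b30⊕b31 = 0⊕1⊕1⊕0⊕1⊕0⊕0⊕1⊕0⊕1⊕0⊕0⊕1⊕0⊕0⊕0 = 0
s4: b4⊕b5⊕b6⊕b7⊕b12⊕b13⊕b14⊕b15⊕b20⊕b21⊕b22⊕b23⊕b28⊕b29⊕b30⊕b31 = 0⊕1⊕1⊕0⊕0⊕0⊕0⊕1⊕0⊕1⊕0⊕0⊕0⊕1⊕0⊕0 = 1
s8: b8⊕b9⊕b10⊕b11⊕b12⊕b13⊕b14⊕b15⊕b24⊕b25⊕b26⊕b27⊕b28⊕b29⊕b30⊕b31 = 1⊕0⊕1⊕0⊕0⊕0⊕0⊕1⊕1⊕0⊕1⊕0⊕0⊕1⊕0⊕0 = 0
s16: b16⊕b17⊕b18⊕b19⊕b20⊕b21⊕b22⊕b23⊕b24⊕b25⊕b26⊕b27⊕b28⊕b29⊕b30⊕b31 = 0⊕0⊕0⊕1⊕0⊕1⊕0⊕0⊕1⊕0⊕1⊕0⊕0⊕1⊕0⊕0 = 1
Syndrome (s16...s1) = 10101 → position 21.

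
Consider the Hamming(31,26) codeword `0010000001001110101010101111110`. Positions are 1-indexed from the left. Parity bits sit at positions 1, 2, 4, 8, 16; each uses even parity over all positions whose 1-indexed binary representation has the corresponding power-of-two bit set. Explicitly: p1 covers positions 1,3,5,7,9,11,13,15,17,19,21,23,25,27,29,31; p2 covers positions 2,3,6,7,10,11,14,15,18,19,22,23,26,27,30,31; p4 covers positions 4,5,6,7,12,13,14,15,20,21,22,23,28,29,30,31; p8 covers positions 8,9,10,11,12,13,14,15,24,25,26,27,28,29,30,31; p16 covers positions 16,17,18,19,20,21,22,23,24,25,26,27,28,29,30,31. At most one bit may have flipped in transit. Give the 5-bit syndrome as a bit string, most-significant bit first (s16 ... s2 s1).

s1: b1⊕b3⊕b5⊕b7⊕b9⊕b11⊕b13⊕b15⊕b17⊕b19⊕b21⊕b23⊕b25⊕b27⊕b29⊕b31 = 0⊕1⊕0⊕0⊕0⊕0⊕1⊕1⊕1⊕1⊕1⊕1⊕1⊕1⊕1⊕0 = 0
s2: b2⊕b3⊕b6⊕b7⊕b10⊕b11⊕b14⊕b15⊕b18⊕b19⊕b22⊕b23⊕b26⊕b27⊕b30⊕b31 = 0⊕1⊕0⊕0⊕1⊕0⊕1⊕1⊕0⊕1⊕0⊕1⊕1⊕1⊕1⊕0 = 1
s4: b4⊕b5⊕b6⊕b7⊕b12⊕b13⊕b14⊕b15⊕b20⊕b21⊕b22⊕b23⊕b28⊕b29⊕b30⊕b31 = 0⊕0⊕0⊕0⊕0⊕1⊕1⊕1⊕0⊕1⊕0⊕1⊕1⊕1⊕1⊕0 = 0
s8: b8⊕b9⊕b10⊕b11⊕b12⊕b13⊕b14⊕b15⊕b24⊕b25⊕b26⊕b27⊕b28⊕b29⊕b30⊕b31 = 0⊕0⊕1⊕0⊕0⊕1⊕1⊕1⊕0⊕1⊕1⊕1⊕1⊕1⊕1⊕0 = 0
s16: b16⊕b17⊕b18⊕b19⊕b20⊕b21⊕b22⊕b23⊕b24⊕b25⊕b26⊕b27⊕b28⊕b29⊕b30⊕b31 = 0⊕1⊕0⊕1⊕0⊕1⊕0⊕1⊕0⊕1⊕1⊕1⊕1⊕1⊕1⊕0 = 0
Syndrome (s16...s1) = 00010 → position 2.

00010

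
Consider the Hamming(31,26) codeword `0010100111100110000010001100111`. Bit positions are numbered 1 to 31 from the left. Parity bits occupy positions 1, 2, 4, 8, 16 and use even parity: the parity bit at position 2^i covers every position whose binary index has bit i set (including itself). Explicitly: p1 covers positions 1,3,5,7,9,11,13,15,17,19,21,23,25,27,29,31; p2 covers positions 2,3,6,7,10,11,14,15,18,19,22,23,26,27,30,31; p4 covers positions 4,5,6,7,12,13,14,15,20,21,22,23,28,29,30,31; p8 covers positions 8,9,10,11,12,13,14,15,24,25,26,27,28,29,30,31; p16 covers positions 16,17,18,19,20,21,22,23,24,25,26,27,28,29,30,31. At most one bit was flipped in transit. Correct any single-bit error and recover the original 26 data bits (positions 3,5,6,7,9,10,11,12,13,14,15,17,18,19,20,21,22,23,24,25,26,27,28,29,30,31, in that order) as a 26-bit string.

11001110111000010001100111

s1: b1⊕b3⊕b5⊕b7⊕b9⊕b11⊕b13⊕b15⊕b17⊕b19⊕b21⊕b23⊕b25⊕b27⊕b29⊕b31 = 0⊕1⊕1⊕0⊕1⊕1⊕0⊕1⊕0⊕0⊕1⊕0⊕1⊕0⊕1⊕1 = 1
s2: b2⊕b3⊕b6⊕b7⊕b10⊕b11⊕b14⊕b15⊕b18⊕b19⊕b22⊕b23⊕b26⊕b27⊕b30⊕b31 = 0⊕1⊕0⊕0⊕1⊕1⊕1⊕1⊕0⊕0⊕0⊕0⊕1⊕0⊕1⊕1 = 0
s4: b4⊕b5⊕b6⊕b7⊕b12⊕b13⊕b14⊕b15⊕b20⊕b21⊕b22⊕b23⊕b28⊕b29⊕b30⊕b31 = 0⊕1⊕0⊕0⊕0⊕0⊕1⊕1⊕0⊕1⊕0⊕0⊕0⊕1⊕1⊕1 = 1
s8: b8⊕b9⊕b10⊕b11⊕b12⊕b13⊕b14⊕b15⊕b24⊕b25⊕b26⊕b27⊕b28⊕b29⊕b30⊕b31 = 1⊕1⊕1⊕1⊕0⊕0⊕1⊕1⊕0⊕1⊕1⊕0⊕0⊕1⊕1⊕1 = 1
s16: b16⊕b17⊕b18⊕b19⊕b20⊕b21⊕b22⊕b23⊕b24⊕b25⊕b26⊕b27⊕b28⊕b29⊕b30⊕b31 = 0⊕0⊕0⊕0⊕0⊕1⊕0⊕0⊕0⊕1⊕1⊕0⊕0⊕1⊕1⊕1 = 0
Syndrome (s16...s1) = 01101 → position 13.
Flip bit 13: corrected codeword = 0010100111101110000010001100111
Data bits at positions 3,5,6,7,9,10,11,12,13,14,15,17,18,19,20,21,22,23,24,25,26,27,28,29,30,31: 11001110111000010001100111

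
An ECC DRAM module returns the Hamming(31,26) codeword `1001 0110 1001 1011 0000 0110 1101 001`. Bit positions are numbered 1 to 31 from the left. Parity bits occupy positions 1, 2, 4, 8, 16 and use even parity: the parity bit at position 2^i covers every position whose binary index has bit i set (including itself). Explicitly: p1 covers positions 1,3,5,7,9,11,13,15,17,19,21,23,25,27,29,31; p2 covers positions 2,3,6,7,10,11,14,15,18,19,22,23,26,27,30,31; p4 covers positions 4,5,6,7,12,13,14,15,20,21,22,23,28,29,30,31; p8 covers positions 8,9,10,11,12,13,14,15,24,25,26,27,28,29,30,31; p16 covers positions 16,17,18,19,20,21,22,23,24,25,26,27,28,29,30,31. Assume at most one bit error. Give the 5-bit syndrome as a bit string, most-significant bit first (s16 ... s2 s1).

10010

s1: b1⊕b3⊕b5⊕b7⊕b9⊕b11⊕b13⊕b15⊕b17⊕b19⊕b21⊕b23⊕b25⊕b27⊕b29⊕b31 = 1⊕0⊕0⊕1⊕1⊕0⊕1⊕1⊕0⊕0⊕0⊕1⊕1⊕0⊕0⊕1 = 0
s2: b2⊕b3⊕b6⊕b7⊕b10⊕b11⊕b14⊕b15⊕b18⊕b19⊕b22⊕b23⊕b26⊕b27⊕b30⊕b31 = 0⊕0⊕1⊕1⊕0⊕0⊕0⊕1⊕0⊕0⊕1⊕1⊕1⊕0⊕0⊕1 = 1
s4: b4⊕b5⊕b6⊕b7⊕b12⊕b13⊕b14⊕b15⊕b20⊕b21⊕b22⊕b23⊕b28⊕b29⊕b30⊕b31 = 1⊕0⊕1⊕1⊕1⊕1⊕0⊕1⊕0⊕0⊕1⊕1⊕1⊕0⊕0⊕1 = 0
s8: b8⊕b9⊕b10⊕b11⊕b12⊕b13⊕b14⊕b15⊕b24⊕b25⊕b26⊕b27⊕b28⊕b29⊕b30⊕b31 = 0⊕1⊕0⊕0⊕1⊕1⊕0⊕1⊕0⊕1⊕1⊕0⊕1⊕0⊕0⊕1 = 0
s16: b16⊕b17⊕b18⊕b19⊕b20⊕b21⊕b22⊕b23⊕b24⊕b25⊕b26⊕b27⊕b28⊕b29⊕b30⊕b31 = 1⊕0⊕0⊕0⊕0⊕0⊕1⊕1⊕0⊕1⊕1⊕0⊕1⊕0⊕0⊕1 = 1
Syndrome (s16...s1) = 10010 → position 18.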